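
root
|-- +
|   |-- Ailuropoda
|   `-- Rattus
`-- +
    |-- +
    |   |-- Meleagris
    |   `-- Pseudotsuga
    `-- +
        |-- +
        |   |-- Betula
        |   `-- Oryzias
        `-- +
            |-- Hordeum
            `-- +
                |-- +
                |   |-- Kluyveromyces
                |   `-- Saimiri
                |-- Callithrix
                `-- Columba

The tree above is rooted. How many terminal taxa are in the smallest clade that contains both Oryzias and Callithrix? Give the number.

7

The MRCA of Oryzias and Callithrix is the node subtending ((Betula,Oryzias),(Hordeum,((Kluyveromyces,Saimiri),Callithrix,Columba))).
That clade contains 7 terminal taxa: Betula, Callithrix, Columba, Hordeum, Kluyveromyces, Oryzias, Saimiri.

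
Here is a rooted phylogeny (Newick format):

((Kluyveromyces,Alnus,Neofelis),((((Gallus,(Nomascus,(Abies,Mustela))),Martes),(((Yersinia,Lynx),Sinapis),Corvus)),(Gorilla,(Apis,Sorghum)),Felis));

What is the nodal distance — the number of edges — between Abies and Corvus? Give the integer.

The MRCA of Abies and Corvus is the node subtending (((Gallus,(Nomascus,(Abies,Mustela))),Martes),(((Yersinia,Lynx),Sinapis),Corvus)).
From Abies up to that node: 5 branches. From Corvus up to the same node: 2 branches. Total: 5 + 2 = 7.

7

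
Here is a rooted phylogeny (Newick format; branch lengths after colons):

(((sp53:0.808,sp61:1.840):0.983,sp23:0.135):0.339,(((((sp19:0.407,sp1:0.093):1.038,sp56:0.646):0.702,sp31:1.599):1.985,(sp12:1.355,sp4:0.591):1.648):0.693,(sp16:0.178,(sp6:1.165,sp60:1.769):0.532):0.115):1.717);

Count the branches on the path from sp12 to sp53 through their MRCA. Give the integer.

7

The MRCA of sp12 and sp53 is the root of the tree.
From sp12 up to that node: 4 branches. From sp53 up to the same node: 3 branches. Total: 4 + 3 = 7.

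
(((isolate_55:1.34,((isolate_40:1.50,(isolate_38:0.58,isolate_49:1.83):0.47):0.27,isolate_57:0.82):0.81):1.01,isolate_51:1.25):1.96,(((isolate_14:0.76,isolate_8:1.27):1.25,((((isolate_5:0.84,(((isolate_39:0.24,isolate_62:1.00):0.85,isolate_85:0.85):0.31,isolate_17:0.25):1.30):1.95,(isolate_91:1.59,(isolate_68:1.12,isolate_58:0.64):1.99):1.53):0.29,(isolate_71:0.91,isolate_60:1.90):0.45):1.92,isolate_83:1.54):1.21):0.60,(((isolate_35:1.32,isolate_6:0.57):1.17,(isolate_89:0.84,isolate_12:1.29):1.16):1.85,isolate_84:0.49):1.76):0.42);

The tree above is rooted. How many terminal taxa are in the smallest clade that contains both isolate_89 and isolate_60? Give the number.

18

The MRCA of isolate_89 and isolate_60 is the node subtending (((isolate_14,isolate_8),((((isolate_5,(((isolate_39,isolate_62),isolate_85),isolate_17)),(isolate_91,(isolate_68,isolate_58))),(isolate_71,isolate_60)),isolate_83)),(((isolate_35,isolate_6),(isolate_89,isolate_12)),isolate_84)).
That clade contains 18 terminal taxa: isolate_12, isolate_14, isolate_17, isolate_35, isolate_39, isolate_5, isolate_58, isolate_6, isolate_60, isolate_62, isolate_68, isolate_71, isolate_8, isolate_83, isolate_84, isolate_85, isolate_89, isolate_91.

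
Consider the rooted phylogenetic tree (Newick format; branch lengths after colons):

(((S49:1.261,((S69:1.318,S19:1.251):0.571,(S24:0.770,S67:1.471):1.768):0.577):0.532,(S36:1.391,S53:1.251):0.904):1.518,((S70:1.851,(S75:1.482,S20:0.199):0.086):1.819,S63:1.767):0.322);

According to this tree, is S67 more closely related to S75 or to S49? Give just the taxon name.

S49

The MRCA of S67 and S49 subtends (S49,((S69,S19),(S24,S67))) (5 taxa).
The MRCA of S67 and S75 is the root, subtending the entire tree (11 taxa).
The first is nested inside the second, so S67 shares a more recent common ancestor with S49.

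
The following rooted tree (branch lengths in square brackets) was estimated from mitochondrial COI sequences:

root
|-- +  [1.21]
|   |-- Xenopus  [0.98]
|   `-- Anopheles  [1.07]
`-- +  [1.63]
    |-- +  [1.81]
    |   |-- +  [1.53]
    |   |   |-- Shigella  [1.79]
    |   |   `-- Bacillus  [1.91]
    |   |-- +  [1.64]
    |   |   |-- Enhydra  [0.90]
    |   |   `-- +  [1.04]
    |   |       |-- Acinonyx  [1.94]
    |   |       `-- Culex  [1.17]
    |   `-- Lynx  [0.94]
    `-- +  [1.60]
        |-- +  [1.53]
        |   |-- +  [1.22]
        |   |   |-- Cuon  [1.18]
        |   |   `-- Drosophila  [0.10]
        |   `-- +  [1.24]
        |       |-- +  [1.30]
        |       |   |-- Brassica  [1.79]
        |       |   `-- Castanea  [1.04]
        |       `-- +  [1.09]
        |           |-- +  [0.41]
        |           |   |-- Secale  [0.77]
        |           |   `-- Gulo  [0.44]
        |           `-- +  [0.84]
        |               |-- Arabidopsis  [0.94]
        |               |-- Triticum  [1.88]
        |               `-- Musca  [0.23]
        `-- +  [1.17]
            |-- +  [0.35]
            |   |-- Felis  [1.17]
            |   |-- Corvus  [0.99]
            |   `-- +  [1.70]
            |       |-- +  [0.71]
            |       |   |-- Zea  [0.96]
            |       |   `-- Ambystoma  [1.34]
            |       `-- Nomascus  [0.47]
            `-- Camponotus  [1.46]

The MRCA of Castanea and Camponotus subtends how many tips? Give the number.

15

The MRCA of Castanea and Camponotus is the node subtending (((Cuon,Drosophila),((Brassica,Castanea),((Secale,Gulo),(Arabidopsis,Triticum,Musca)))),((Felis,Corvus,((Zea,Ambystoma),Nomascus)),Camponotus)).
That clade contains 15 terminal taxa: Ambystoma, Arabidopsis, Brassica, Camponotus, Castanea, Corvus, Cuon, Drosophila, Felis, Gulo, Musca, Nomascus, Secale, Triticum, Zea.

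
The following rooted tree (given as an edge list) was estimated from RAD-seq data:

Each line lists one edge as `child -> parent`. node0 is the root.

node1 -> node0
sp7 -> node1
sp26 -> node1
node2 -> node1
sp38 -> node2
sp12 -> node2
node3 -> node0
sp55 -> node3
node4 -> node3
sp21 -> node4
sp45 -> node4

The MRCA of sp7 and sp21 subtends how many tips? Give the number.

7

The MRCA of sp7 and sp21 is the root, so the clade is the entire tree.
That clade contains 7 terminal taxa: sp12, sp21, sp26, sp38, sp45, sp55, sp7.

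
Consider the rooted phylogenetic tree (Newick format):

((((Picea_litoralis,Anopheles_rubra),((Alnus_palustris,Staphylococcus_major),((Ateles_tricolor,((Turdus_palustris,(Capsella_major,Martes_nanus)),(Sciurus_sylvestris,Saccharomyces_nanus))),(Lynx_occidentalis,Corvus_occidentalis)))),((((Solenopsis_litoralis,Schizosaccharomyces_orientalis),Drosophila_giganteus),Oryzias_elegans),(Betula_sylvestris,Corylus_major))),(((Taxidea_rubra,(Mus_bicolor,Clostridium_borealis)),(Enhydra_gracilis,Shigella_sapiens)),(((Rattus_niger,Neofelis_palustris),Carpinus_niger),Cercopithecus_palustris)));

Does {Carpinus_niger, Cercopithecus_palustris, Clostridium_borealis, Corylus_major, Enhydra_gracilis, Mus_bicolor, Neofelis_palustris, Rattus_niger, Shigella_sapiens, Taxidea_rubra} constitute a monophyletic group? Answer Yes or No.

The MRCA of the listed taxa is the root, so the smallest clade containing them is the whole tree.
That clade also contains Alnus_palustris, Anopheles_rubra, Ateles_tricolor, Betula_sylvestris, Capsella_major, Corvus_occidentalis, Drosophila_giganteus, Lynx_occidentalis, Martes_nanus, Oryzias_elegans, Picea_litoralis, Saccharomyces_nanus, Schizosaccharomyces_orientalis, Sciurus_sylvestris, Solenopsis_litoralis, Staphylococcus_major, Turdus_palustris, which are not in the proposed group, so the group is not monophyletic.

No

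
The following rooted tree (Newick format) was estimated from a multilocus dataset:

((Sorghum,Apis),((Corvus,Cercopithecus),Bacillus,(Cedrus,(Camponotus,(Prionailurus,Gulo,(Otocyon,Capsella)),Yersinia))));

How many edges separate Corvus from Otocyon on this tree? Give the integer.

The MRCA of Corvus and Otocyon is the node subtending ((Corvus,Cercopithecus),Bacillus,(Cedrus,(Camponotus,(Prionailurus,Gulo,(Otocyon,Capsella)),Yersinia))).
From Corvus up to that node: 2 branches. From Otocyon up to the same node: 5 branches. Total: 2 + 5 = 7.

7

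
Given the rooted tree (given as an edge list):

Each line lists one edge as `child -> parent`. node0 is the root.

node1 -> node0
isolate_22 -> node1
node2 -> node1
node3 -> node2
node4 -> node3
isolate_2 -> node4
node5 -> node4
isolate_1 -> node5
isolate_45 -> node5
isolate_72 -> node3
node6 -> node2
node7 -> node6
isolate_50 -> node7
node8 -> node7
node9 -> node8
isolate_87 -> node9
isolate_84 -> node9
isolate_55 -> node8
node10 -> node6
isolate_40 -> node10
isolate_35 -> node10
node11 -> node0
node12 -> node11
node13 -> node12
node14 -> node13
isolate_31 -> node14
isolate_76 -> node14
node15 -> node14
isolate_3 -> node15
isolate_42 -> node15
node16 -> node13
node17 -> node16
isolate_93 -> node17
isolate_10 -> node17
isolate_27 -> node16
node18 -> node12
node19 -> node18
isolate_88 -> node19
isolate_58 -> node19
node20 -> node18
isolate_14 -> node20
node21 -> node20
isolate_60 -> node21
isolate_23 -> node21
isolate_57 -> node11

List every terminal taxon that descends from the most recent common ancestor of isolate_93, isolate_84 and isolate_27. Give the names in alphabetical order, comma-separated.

isolate_1, isolate_10, isolate_14, isolate_2, isolate_22, isolate_23, isolate_27, isolate_3, isolate_31, isolate_35, isolate_40, isolate_42, isolate_45, isolate_50, isolate_55, isolate_57, isolate_58, isolate_60, isolate_72, isolate_76, isolate_84, isolate_87, isolate_88, isolate_93

Tracing isolate_93: it sits inside (isolate_93,isolate_10).
Tracing isolate_84: it sits inside (isolate_87,isolate_84).
Tracing isolate_27: it sits inside ((isolate_93,isolate_10),isolate_27).
The smallest clade enclosing all 3 is the whole tree (their MRCA is the root), so the answer is all 24 tips in alphabetical order.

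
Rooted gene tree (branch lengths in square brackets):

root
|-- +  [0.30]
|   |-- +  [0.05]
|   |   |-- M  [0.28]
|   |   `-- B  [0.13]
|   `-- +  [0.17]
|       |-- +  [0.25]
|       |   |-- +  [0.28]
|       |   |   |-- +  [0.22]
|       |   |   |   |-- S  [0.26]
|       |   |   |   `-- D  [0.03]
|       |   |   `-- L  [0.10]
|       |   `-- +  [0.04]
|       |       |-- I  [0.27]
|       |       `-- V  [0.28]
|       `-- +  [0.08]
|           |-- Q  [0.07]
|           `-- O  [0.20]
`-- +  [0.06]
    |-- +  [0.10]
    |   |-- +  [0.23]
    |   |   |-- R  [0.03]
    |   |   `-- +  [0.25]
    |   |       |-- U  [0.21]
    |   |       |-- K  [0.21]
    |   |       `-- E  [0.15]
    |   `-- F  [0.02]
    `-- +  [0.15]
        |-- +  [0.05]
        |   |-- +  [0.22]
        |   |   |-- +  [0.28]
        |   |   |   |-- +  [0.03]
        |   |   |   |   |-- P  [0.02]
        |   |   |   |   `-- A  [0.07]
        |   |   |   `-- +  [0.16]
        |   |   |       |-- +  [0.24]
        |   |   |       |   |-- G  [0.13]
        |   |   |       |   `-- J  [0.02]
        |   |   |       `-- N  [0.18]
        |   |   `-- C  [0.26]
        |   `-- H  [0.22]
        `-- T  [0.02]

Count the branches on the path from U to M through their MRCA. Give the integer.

8

The MRCA of U and M is the root of the tree.
From U up to that node: 5 branches. From M up to the same node: 3 branches. Total: 5 + 3 = 8.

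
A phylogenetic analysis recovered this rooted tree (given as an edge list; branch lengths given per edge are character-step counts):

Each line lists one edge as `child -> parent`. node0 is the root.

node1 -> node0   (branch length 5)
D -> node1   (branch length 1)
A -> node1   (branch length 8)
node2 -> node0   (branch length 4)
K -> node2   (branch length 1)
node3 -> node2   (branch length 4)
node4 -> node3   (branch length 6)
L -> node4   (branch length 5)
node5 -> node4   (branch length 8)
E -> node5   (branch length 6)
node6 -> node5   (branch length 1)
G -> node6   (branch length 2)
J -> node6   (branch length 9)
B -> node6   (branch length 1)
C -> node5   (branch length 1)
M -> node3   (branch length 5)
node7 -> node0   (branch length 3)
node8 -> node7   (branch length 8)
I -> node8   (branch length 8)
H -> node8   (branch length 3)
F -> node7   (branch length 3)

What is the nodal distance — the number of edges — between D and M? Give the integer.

5

The MRCA of D and M is the root of the tree.
From D up to that node: 2 branches. From M up to the same node: 3 branches. Total: 2 + 3 = 5.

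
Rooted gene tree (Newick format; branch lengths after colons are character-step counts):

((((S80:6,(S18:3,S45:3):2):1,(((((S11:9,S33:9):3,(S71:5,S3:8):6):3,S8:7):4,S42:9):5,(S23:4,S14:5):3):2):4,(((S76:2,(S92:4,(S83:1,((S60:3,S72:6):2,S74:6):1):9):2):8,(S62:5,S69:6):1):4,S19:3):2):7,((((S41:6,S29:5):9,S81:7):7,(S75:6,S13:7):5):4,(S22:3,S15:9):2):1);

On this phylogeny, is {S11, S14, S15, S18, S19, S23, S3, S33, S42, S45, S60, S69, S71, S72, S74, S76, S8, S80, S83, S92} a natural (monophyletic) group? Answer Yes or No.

The MRCA of the listed taxa is the root, so the smallest clade containing them is the whole tree.
That clade also contains S13, S22, S29, S41, S62, S75, S81, which are not in the proposed group, so the group is not monophyletic.

No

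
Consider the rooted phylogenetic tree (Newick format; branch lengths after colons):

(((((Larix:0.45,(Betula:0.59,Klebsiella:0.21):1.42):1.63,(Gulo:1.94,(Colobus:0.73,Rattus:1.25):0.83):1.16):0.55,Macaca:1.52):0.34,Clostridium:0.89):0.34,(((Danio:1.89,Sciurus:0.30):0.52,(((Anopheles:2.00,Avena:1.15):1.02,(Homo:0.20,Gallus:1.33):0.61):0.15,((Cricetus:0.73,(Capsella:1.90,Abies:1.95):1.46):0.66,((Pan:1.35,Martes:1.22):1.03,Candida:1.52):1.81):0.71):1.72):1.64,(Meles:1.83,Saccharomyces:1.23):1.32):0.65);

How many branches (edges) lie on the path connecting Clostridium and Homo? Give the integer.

The MRCA of Clostridium and Homo is the root of the tree.
From Clostridium up to that node: 2 branches. From Homo up to the same node: 6 branches. Total: 2 + 6 = 8.

8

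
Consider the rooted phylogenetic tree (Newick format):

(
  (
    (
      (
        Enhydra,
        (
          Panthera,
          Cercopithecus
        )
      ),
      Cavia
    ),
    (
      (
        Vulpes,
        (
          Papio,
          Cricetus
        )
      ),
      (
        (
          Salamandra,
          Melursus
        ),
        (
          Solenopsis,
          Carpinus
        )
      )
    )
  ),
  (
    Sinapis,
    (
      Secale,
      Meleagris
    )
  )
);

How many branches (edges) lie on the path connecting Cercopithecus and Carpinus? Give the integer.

The MRCA of Cercopithecus and Carpinus is the node subtending (((Enhydra,(Panthera,Cercopithecus)),Cavia),((Vulpes,(Papio,Cricetus)),((Salamandra,Melursus),(Solenopsis,Carpinus)))).
From Cercopithecus up to that node: 4 branches. From Carpinus up to the same node: 4 branches. Total: 4 + 4 = 8.

8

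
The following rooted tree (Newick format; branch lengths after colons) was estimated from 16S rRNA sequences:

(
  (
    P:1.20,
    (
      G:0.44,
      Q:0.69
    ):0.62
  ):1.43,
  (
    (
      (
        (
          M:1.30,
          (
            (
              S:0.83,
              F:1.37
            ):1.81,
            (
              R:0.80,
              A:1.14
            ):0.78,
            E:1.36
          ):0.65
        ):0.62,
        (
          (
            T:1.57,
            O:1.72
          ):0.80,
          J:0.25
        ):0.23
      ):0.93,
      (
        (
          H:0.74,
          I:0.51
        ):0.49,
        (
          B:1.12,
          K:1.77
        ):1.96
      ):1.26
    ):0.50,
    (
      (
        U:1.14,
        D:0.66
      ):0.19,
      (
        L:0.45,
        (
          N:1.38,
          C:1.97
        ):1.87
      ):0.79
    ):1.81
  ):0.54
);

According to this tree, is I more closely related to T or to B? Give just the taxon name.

B

The MRCA of I and B subtends ((H,I),(B,K)) (4 taxa).
The MRCA of I and T subtends (((M,((S,F),(R,A),E)),((T,O),J)),((H,I),(B,K))) (13 taxa).
The first is nested inside the second, so I shares a more recent common ancestor with B.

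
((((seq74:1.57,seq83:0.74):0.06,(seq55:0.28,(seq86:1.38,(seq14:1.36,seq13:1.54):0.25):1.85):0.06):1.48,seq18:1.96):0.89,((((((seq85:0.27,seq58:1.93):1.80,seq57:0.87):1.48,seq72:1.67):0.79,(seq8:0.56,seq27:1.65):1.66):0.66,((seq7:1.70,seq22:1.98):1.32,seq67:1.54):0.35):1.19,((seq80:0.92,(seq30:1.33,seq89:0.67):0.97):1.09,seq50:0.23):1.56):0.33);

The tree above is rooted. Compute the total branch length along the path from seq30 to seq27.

The path runs seq30 → … → MRCA → … → seq27; the MRCA is the node subtending ((((((seq85,seq58),seq57),seq72),(seq8,seq27)),((seq7,seq22),seq67)),((seq80,(seq30,seq89)),seq50)).
Branch lengths along that path: 1.33 + 0.97 + 1.09 + 1.56 + 1.19 + 0.66 + 1.66 + 1.65 = 10.11.

10.11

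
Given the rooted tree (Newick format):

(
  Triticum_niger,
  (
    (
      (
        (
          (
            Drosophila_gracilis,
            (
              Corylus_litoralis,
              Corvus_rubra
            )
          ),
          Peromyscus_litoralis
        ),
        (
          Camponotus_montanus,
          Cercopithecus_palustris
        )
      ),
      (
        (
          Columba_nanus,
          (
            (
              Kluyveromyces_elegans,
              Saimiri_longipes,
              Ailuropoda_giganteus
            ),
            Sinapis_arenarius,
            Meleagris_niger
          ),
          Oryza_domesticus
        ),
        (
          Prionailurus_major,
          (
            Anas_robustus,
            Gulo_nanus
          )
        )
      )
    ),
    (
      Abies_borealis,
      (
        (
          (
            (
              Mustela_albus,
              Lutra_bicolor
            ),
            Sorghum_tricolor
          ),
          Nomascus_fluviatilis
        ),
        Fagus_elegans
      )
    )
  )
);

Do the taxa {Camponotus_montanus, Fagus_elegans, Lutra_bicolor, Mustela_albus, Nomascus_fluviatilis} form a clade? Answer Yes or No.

No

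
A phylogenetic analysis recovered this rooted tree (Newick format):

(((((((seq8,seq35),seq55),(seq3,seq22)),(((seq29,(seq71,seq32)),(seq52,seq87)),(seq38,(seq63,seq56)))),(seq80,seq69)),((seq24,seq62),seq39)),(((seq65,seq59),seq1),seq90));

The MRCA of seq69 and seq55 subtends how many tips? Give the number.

The MRCA of seq69 and seq55 is the node subtending (((((seq8,seq35),seq55),(seq3,seq22)),(((seq29,(seq71,seq32)),(seq52,seq87)),(seq38,(seq63,seq56)))),(seq80,seq69)).
That clade contains 15 terminal taxa: seq22, seq29, seq3, seq32, seq35, seq38, seq52, seq55, seq56, seq63, seq69, seq71, seq8, seq80, seq87.

15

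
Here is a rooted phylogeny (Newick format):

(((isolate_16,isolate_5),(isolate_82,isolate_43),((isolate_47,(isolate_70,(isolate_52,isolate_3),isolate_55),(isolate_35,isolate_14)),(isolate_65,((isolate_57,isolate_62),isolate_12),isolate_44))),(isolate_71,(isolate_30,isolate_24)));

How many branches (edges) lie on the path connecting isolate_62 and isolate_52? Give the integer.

The MRCA of isolate_62 and isolate_52 is the node subtending ((isolate_47,(isolate_70,(isolate_52,isolate_3),isolate_55),(isolate_35,isolate_14)),(isolate_65,((isolate_57,isolate_62),isolate_12),isolate_44)).
From isolate_62 up to that node: 4 branches. From isolate_52 up to the same node: 4 branches. Total: 4 + 4 = 8.

8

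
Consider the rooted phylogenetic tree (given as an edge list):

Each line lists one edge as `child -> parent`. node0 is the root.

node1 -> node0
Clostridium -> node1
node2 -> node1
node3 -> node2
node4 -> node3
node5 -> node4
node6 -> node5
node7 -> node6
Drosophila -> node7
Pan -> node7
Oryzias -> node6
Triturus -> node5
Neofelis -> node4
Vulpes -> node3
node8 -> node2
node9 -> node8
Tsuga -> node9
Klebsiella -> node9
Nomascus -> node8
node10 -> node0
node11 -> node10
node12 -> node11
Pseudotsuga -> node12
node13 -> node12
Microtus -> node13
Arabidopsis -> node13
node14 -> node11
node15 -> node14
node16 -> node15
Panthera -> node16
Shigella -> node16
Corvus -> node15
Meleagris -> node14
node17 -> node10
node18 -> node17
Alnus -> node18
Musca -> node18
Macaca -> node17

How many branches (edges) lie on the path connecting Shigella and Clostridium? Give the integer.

8

The MRCA of Shigella and Clostridium is the root of the tree.
From Shigella up to that node: 6 branches. From Clostridium up to the same node: 2 branches. Total: 6 + 2 = 8.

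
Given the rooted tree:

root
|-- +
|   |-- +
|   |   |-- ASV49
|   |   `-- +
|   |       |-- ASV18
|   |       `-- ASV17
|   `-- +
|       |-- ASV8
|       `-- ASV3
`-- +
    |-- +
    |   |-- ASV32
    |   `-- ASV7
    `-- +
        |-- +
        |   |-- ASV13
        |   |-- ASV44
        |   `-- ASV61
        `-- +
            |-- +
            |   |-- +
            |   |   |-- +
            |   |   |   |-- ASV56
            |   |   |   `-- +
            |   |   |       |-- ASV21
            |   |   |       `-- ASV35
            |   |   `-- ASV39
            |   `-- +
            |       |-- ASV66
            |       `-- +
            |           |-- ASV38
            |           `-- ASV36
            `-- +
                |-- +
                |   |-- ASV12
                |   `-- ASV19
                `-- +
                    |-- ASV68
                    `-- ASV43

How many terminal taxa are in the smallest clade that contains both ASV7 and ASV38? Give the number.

16

The MRCA of ASV7 and ASV38 is the node subtending ((ASV32,ASV7),((ASV13,ASV44,ASV61),((((ASV56,(ASV21,ASV35)),ASV39),(ASV66,(ASV38,ASV36))),((ASV12,ASV19),(ASV68,ASV43))))).
That clade contains 16 terminal taxa: ASV12, ASV13, ASV19, ASV21, ASV32, ASV35, ASV36, ASV38, ASV39, ASV43, ASV44, ASV56, ASV61, ASV66, ASV68, ASV7.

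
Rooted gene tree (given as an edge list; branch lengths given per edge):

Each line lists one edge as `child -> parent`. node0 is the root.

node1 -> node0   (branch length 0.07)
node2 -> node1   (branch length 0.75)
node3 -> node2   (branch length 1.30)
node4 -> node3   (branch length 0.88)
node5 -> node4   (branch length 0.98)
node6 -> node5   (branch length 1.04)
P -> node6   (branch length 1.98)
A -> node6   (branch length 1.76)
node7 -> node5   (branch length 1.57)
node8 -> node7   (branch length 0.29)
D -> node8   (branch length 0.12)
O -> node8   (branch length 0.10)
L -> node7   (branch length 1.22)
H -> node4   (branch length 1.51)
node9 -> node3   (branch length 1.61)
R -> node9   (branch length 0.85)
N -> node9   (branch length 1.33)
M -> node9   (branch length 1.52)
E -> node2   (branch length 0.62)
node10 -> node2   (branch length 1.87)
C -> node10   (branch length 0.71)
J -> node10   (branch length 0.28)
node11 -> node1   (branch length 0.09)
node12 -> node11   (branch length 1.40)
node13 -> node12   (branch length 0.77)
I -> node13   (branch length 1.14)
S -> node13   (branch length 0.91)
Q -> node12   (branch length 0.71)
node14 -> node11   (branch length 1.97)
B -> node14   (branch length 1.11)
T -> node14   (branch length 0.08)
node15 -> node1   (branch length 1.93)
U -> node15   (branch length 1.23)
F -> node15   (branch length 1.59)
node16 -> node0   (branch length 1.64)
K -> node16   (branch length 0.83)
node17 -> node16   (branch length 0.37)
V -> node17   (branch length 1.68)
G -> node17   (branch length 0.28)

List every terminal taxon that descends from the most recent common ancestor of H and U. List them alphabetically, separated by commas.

Tracing H: it sits inside (((P,A),((D,O),L)),H).
Tracing U: it sits inside (U,F).
The smallest clade enclosing both is ((((((P,A),((D,O),L)),H),(R,N,M)),E,(C,J)),(((I,S),Q),(B,T)),(U,F)); the answer is its 19 terminal taxa in alphabetical order.

A, B, C, D, E, F, H, I, J, L, M, N, O, P, Q, R, S, T, U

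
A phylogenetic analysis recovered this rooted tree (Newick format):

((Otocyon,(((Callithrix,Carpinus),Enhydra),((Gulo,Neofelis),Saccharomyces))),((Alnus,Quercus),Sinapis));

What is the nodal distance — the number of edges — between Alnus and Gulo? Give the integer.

8

The MRCA of Alnus and Gulo is the root of the tree.
From Alnus up to that node: 3 branches. From Gulo up to the same node: 5 branches. Total: 3 + 5 = 8.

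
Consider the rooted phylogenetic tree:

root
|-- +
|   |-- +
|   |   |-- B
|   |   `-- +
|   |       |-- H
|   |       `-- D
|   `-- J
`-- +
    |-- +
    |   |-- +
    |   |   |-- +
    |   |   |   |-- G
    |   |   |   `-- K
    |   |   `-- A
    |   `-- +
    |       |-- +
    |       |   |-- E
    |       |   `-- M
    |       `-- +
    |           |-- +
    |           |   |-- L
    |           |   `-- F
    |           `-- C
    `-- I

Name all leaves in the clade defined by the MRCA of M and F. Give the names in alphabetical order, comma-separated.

C, E, F, L, M

Tracing M: it sits inside (E,M).
Tracing F: it sits inside (L,F).
The smallest clade enclosing both is ((E,M),((L,F),C)); the answer is its 5 terminal taxa in alphabetical order.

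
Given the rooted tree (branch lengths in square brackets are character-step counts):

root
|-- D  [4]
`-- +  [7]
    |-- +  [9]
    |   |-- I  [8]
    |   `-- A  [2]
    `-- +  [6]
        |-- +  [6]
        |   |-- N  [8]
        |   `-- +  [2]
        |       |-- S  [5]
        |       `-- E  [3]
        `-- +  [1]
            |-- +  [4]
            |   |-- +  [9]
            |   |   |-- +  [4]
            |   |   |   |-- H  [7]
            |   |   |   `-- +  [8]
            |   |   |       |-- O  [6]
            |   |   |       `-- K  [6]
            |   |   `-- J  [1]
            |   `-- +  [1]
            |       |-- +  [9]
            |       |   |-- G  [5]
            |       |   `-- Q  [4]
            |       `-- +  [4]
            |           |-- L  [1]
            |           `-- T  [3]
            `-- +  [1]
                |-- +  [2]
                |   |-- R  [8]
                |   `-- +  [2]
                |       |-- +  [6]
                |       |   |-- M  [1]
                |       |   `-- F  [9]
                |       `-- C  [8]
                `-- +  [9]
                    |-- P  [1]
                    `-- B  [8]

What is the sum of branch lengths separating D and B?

The path runs D → … → MRCA → … → B; the MRCA is the root of the tree.
Branch lengths along that path: 4 + 7 + 6 + 1 + 1 + 9 + 8 = 36.

36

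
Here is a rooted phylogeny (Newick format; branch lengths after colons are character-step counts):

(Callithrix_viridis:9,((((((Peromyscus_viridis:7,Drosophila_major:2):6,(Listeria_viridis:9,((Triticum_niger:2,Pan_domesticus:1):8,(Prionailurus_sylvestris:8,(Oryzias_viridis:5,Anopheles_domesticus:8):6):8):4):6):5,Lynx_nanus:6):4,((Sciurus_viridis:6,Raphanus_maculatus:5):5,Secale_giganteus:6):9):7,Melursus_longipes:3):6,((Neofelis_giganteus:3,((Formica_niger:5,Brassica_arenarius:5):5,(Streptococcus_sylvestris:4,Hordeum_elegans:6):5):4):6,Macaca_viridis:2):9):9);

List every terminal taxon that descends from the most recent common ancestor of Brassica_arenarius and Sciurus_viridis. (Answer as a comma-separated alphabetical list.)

Tracing Brassica_arenarius: it sits inside (Formica_niger,Brassica_arenarius).
Tracing Sciurus_viridis: it sits inside (Sciurus_viridis,Raphanus_maculatus).
The smallest clade enclosing both is ((((((Peromyscus_viridis,Drosophila_major),(Listeria_viridis,((Triticum_niger,Pan_domesticus),(Prionailurus_sylvestris,(Oryzias_viridis,Anopheles_domesticus))))),Lynx_nanus),((Sciurus_viridis,Raphanus_maculatus),Secale_giganteus)),Melursus_longipes),((Neofelis_giganteus,((Formica_niger,Brassica_arenarius),(Streptococcus_sylvestris,Hordeum_elegans))),Macaca_viridis)); the answer is its 19 terminal taxa in alphabetical order.

Anopheles_domesticus, Brassica_arenarius, Drosophila_major, Formica_niger, Hordeum_elegans, Listeria_viridis, Lynx_nanus, Macaca_viridis, Melursus_longipes, Neofelis_giganteus, Oryzias_viridis, Pan_domesticus, Peromyscus_viridis, Prionailurus_sylvestris, Raphanus_maculatus, Sciurus_viridis, Secale_giganteus, Streptococcus_sylvestris, Triticum_niger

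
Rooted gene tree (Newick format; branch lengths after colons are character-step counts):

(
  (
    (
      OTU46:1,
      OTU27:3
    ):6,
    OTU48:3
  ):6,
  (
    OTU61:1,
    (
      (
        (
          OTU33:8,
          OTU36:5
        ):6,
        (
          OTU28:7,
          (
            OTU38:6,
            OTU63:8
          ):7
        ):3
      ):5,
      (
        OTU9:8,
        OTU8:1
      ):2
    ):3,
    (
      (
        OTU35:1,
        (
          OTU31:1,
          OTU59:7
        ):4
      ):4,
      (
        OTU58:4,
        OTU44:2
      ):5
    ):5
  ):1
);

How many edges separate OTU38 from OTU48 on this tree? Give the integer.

8

The MRCA of OTU38 and OTU48 is the root of the tree.
From OTU38 up to that node: 6 branches. From OTU48 up to the same node: 2 branches. Total: 6 + 2 = 8.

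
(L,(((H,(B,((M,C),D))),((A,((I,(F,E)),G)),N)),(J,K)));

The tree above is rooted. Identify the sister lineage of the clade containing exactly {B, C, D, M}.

The clade containing exactly {B, C, D, M} attaches to the tree at the node subtending (H,(B,((M,C),D))).
The other lineage descending from that same node — the sister group — is the single tip H.

H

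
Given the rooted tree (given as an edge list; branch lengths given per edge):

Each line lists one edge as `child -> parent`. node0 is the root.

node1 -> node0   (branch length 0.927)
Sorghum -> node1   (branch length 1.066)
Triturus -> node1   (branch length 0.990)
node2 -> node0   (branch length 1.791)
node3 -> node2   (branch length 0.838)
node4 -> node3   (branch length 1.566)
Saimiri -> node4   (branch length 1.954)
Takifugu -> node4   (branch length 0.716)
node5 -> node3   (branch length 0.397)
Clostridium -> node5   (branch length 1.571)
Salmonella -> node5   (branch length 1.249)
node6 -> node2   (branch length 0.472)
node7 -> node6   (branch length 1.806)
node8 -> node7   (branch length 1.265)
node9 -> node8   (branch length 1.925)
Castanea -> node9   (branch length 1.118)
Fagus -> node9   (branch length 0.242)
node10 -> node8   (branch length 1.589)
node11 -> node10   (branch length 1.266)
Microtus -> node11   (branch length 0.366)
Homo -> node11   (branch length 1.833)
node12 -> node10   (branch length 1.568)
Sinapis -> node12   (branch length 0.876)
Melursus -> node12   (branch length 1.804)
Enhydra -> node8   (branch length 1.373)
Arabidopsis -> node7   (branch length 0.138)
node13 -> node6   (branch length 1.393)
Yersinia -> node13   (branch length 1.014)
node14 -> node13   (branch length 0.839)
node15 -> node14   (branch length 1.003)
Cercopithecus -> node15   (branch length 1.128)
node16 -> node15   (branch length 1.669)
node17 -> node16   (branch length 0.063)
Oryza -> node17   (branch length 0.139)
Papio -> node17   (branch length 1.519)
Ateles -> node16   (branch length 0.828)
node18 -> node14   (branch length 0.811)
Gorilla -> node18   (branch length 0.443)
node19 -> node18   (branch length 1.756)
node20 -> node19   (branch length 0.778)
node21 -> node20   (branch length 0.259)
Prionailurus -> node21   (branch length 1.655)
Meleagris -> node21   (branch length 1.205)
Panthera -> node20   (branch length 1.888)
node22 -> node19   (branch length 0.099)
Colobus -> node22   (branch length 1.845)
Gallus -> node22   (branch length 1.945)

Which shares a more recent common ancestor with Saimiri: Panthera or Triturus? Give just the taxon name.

The MRCA of Saimiri and Panthera subtends (((Saimiri,Takifugu),(Clostridium,Salmonella)),((((Castanea,Fagus),((Microtus,Homo),(Sinapis,Melursus)),Enhydra),Arabidopsis),(Yersinia,((Cercopithecus,((Oryza,Papio),Ateles)),(Gorilla,(((Prionailurus,Meleagris),Panthera),(Colobus,Gallus))))))) (23 taxa).
The MRCA of Saimiri and Triturus is the root, subtending the entire tree (25 taxa).
The first is nested inside the second, so Saimiri shares a more recent common ancestor with Panthera.

Panthera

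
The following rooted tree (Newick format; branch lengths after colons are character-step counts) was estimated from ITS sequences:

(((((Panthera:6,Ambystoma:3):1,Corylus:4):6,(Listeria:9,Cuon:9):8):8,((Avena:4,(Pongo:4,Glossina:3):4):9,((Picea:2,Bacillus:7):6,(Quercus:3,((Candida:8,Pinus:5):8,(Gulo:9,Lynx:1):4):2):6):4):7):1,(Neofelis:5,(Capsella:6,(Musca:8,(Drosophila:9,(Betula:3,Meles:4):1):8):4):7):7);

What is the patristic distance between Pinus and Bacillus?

34

The path runs Pinus → … → MRCA → … → Bacillus; the MRCA is the node subtending ((Picea,Bacillus),(Quercus,((Candida,Pinus),(Gulo,Lynx)))).
Branch lengths along that path: 5 + 8 + 2 + 6 + 6 + 7 = 34.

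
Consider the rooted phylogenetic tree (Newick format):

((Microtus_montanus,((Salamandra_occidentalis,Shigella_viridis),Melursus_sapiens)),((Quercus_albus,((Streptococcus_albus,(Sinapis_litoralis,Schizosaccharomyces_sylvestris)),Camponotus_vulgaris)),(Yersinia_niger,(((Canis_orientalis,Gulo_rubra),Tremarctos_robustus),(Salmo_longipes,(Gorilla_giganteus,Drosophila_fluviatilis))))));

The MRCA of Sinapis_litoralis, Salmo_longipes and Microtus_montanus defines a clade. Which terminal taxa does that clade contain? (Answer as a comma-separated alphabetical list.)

Tracing Sinapis_litoralis: it sits inside (Sinapis_litoralis,Schizosaccharomyces_sylvestris).
Tracing Salmo_longipes: it sits inside (Salmo_longipes,(Gorilla_giganteus,Drosophila_fluviatilis)).
Tracing Microtus_montanus: it sits inside (Microtus_montanus,((Salamandra_occidentalis,Shigella_viridis),Melursus_sapiens)).
The smallest clade enclosing all 3 is the whole tree (their MRCA is the root), so the answer is all 16 tips in alphabetical order.

Camponotus_vulgaris, Canis_orientalis, Drosophila_fluviatilis, Gorilla_giganteus, Gulo_rubra, Melursus_sapiens, Microtus_montanus, Quercus_albus, Salamandra_occidentalis, Salmo_longipes, Schizosaccharomyces_sylvestris, Shigella_viridis, Sinapis_litoralis, Streptococcus_albus, Tremarctos_robustus, Yersinia_niger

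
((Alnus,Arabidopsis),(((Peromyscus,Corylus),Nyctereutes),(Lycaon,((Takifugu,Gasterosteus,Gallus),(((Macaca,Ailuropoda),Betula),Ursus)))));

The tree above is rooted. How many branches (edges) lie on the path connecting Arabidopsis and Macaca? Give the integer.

The MRCA of Arabidopsis and Macaca is the root of the tree.
From Arabidopsis up to that node: 2 branches. From Macaca up to the same node: 7 branches. Total: 2 + 7 = 9.

9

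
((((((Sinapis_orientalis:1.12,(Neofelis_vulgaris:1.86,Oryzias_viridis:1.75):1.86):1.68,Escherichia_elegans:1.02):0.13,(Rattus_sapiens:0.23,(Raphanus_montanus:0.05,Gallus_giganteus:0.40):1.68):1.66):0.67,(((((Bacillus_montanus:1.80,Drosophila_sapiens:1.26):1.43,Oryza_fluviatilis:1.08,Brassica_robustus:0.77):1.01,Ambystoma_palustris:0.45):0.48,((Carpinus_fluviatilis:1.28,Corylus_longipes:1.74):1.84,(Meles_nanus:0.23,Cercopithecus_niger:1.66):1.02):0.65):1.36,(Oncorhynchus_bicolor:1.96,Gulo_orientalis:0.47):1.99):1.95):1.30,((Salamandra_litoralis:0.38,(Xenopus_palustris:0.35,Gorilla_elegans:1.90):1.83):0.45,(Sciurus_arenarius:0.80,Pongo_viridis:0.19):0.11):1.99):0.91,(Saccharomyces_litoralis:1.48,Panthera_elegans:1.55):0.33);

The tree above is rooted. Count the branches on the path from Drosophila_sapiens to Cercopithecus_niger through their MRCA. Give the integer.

7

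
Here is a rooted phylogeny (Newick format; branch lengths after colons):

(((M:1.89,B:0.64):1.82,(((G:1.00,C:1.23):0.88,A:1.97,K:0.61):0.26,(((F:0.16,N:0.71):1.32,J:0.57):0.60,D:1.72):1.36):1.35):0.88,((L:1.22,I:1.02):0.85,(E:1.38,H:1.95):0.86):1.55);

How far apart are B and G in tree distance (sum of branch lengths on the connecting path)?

The path runs B → … → MRCA → … → G; the MRCA is the node subtending ((M,B),(((G,C),A,K),(((F,N),J),D))).
Branch lengths along that path: 0.64 + 1.82 + 1.35 + 0.26 + 0.88 + 1.00 = 5.95.

5.95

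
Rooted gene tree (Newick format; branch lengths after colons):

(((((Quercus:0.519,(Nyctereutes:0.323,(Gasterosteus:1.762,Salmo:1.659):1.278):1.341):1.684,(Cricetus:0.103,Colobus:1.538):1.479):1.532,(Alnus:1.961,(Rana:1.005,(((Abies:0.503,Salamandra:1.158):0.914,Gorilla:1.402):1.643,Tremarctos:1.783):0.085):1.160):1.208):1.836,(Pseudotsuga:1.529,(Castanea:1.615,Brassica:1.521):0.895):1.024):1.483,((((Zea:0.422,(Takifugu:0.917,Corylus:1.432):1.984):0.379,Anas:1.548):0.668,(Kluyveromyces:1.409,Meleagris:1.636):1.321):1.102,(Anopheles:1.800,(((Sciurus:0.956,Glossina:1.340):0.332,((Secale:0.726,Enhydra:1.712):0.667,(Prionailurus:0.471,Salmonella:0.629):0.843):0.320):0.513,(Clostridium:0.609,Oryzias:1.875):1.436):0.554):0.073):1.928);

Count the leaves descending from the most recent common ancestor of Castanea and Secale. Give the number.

30

The MRCA of Castanea and Secale is the root, so the clade is the entire tree.
That clade contains 30 terminal taxa: Abies, Alnus, Anas, Anopheles, Brassica, Castanea, Clostridium, Colobus, Corylus, Cricetus, Enhydra, Gasterosteus, Glossina, Gorilla, Kluyveromyces, Meleagris, Nyctereutes, Oryzias, Prionailurus, Pseudotsuga, Quercus, Rana, Salamandra, Salmo, Salmonella, Sciurus, Secale, Takifugu, Tremarctos, Zea.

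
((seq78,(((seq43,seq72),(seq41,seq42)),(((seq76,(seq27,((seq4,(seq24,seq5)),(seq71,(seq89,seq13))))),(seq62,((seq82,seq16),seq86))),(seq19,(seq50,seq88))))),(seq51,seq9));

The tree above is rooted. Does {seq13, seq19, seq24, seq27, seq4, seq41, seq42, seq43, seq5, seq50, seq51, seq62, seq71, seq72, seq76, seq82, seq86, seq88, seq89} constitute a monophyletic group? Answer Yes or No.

No

The MRCA of the listed taxa is the root, so the smallest clade containing them is the whole tree.
That clade also contains seq16, seq78, seq9, which are not in the proposed group, so the group is not monophyletic.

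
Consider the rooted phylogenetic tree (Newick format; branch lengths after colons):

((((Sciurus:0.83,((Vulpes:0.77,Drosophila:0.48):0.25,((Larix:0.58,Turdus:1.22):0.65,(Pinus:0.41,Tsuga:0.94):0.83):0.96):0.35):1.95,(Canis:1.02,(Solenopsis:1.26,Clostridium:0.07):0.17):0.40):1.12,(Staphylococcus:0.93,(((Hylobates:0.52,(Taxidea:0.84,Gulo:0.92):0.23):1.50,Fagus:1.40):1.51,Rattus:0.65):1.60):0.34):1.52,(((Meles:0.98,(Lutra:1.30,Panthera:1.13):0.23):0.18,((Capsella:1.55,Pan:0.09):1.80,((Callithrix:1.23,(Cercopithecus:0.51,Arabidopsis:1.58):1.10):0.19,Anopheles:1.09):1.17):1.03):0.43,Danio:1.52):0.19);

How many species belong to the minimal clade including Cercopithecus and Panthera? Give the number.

9

The MRCA of Cercopithecus and Panthera is the node subtending ((Meles,(Lutra,Panthera)),((Capsella,Pan),((Callithrix,(Cercopithecus,Arabidopsis)),Anopheles))).
That clade contains 9 terminal taxa: Anopheles, Arabidopsis, Callithrix, Capsella, Cercopithecus, Lutra, Meles, Pan, Panthera.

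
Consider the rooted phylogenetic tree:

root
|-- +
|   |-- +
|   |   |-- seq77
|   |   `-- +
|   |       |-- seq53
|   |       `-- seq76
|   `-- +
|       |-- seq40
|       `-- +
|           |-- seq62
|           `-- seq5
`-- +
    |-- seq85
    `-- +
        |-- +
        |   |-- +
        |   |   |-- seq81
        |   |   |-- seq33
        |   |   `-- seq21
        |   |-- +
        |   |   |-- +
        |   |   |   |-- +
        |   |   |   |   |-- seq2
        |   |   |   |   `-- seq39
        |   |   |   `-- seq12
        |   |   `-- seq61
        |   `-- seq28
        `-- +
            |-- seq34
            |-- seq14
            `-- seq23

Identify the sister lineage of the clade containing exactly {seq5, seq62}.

seq40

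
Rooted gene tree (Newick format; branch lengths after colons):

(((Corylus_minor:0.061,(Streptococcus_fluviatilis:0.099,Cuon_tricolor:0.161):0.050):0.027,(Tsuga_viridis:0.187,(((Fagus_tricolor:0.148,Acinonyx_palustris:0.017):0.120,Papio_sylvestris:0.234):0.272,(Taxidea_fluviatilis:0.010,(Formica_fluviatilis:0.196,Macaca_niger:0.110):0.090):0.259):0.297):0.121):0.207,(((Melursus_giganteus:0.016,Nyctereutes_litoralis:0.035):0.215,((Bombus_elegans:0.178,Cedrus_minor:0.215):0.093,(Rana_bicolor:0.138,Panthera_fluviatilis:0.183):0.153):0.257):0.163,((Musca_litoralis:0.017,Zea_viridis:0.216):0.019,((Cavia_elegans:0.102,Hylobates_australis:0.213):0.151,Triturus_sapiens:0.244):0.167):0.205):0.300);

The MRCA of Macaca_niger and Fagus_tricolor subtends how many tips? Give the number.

The MRCA of Macaca_niger and Fagus_tricolor is the node subtending (((Fagus_tricolor,Acinonyx_palustris),Papio_sylvestris),(Taxidea_fluviatilis,(Formica_fluviatilis,Macaca_niger))).
That clade contains 6 terminal taxa: Acinonyx_palustris, Fagus_tricolor, Formica_fluviatilis, Macaca_niger, Papio_sylvestris, Taxidea_fluviatilis.

6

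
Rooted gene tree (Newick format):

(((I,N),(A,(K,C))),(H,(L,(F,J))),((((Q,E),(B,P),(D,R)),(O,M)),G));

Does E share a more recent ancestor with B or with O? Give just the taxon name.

B

The MRCA of E and B subtends ((Q,E),(B,P),(D,R)) (6 taxa).
The MRCA of E and O subtends (((Q,E),(B,P),(D,R)),(O,M)) (8 taxa).
The first is nested inside the second, so E shares a more recent common ancestor with B.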